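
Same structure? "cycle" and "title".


Pattern of "cycle": [0, 1, 0, 2, 3]
Pattern of "title": [0, 1, 0, 2, 3]
Patterns match
Same pattern = Yes


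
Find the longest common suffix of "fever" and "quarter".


Word 1: "fever"
Word 2: "quarter"
Comparing from end:
  Pos -1: 'r' == 'r'
  Pos -2: 'e' == 'e'
  Pos -3: 'v' != 't' (stop)
LCS = "er" (length 2)


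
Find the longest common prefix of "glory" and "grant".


Word 1: "glory"
Word 2: "grant"
Comparing from start:
  Pos 0: 'g' == 'g'
  Pos 1: 'l' != 'r' (stop)
LCP = "g" (length 1)


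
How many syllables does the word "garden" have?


Word: "garden"
Syllable breakdown: gar / den
Counting: 2 parts
= 2 syllables


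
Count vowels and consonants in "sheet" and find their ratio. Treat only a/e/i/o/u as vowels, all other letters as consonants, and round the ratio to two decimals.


Word: "sheet"
Vowels (a,e,i,o,u): 2
Consonants: 3
Ratio = 2/3
= 0.67


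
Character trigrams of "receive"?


Word: "receive" (length 7)
Number of trigrams = 7 - 3 + 1 = 5
  Position 0: "rec"
  Position 1: "ece"
  Position 2: "cei"
  Position 3: "eiv"
  Position 4: "ive"
Trigrams = "rec", "ece", "cei", "eiv", "ive"


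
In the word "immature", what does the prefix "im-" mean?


Prefix: im-
As in: immature -> im- + mature
Meaning = not / into


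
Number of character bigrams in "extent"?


Word: "extent" (length 6)
Number of 2-grams = length - 2 + 1 = 6 - 2 + 1
= 5


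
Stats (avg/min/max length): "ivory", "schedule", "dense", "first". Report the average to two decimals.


Lengths: "ivory"=5, "schedule"=8, "dense"=5, "first"=5
Sum = 23, Count = 4
Average = 23/4 = 5.75
= avg=5.75, min=5, max=8


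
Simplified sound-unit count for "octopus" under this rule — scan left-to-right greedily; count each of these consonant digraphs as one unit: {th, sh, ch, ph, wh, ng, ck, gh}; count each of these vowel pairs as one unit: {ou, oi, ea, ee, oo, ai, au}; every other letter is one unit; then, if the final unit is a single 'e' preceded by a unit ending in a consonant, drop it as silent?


Word: "octopus" (7 letters)
Left-to-right scan:
  (1) 'o' (letter)
  (2) 'c' (letter)
  (3) 't' (letter)
  (4) 'o' (letter)
  (5) 'p' (letter)
  (6) 'u' (letter)
  (7) 's' (letter)
Units from scan: 7
Sound units = 7 units


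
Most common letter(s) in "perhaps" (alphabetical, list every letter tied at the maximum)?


Word: "perhaps"
Letter counts:
  'a': 1
  'e': 1
  'h': 1
  'p': 2
  'r': 1
  's': 1
Maximum count = 2
Most frequent = 'p' (2 times each)


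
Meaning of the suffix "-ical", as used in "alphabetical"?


Suffix: -ical
As in: alphabetical -> alphabet + -ical
Meaning = relating to


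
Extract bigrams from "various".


Word: "various" (length 7)
Number of bigrams = 7 - 2 + 1 = 6
  Position 0: "va"
  Position 1: "ar"
  Position 2: "ri"
  Position 3: "io"
  Position 4: "ou"
  Position 5: "us"
Bigrams = "va", "ar", "ri", "io", "ou", "us"


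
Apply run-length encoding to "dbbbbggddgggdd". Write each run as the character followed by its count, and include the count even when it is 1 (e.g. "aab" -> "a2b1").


String: "dbbbbggddgggdd"
Scanning for consecutive runs:
  'd' x 1
  'b' x 4
  'g' x 2
  'd' x 2
  'g' x 3
  'd' x 2
RLE = "d1b4g2d2g3d2"


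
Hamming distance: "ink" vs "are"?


Comparing character by character (same length = 3):
  Pos 0: 'i' vs 'a' !=
  Pos 1: 'n' vs 'r' !=
  Pos 2: 'k' vs 'e' !=
Hamming distance = 3


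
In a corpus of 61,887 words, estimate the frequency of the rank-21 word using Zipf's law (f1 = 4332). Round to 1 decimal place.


Zipf's law: f(r) = f(1) / r
f(1) = 4332
f(21) = 4332 / 21
= 206.3 occurrences


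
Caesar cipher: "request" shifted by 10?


Word: "request"
Shift: 10
Each letter → (letter + shift) mod 26:
  'r' (17) + 10 = 1 → 'b'
  'e' (4) + 10 = 14 → 'o'
  'q' (16) + 10 = 0 → 'a'
  'u' (20) + 10 = 4 → 'e'
  'e' (4) + 10 = 14 → 'o'
  's' (18) + 10 = 2 → 'c'
  't' (19) + 10 = 3 → 'd'
Result = "boaeocd"


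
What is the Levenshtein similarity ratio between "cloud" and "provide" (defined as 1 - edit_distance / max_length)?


Word 1: "cloud" (length 5)
Word 2: "provide" (length 7)
One optimal edit sequence:
  1. substitute 'c' -> 'p'  (+1)
  2. substitute 'l' -> 'r'  (+1)
  3. keep 'o'
  4. insert 'v'  (+1)
  5. substitute 'u' -> 'i'  (+1)
  6. keep 'd'
  7. insert 'e'  (+1)
Edit distance = 5
Max length = max(5, 7) = 7
Similarity = 1 - 5/7
= 0.2857


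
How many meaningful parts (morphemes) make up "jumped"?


Word: "jumped"
Morphemes: jump | -ed
Each morpheme carries meaning
= 2 morphemes


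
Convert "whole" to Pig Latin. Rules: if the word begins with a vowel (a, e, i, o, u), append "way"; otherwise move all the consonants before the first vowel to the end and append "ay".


Word: "whole"
Starts with consonant(s) → move to end, add 'ay'
Consonant cluster: "wh"
Pig Latin = "olewhay"


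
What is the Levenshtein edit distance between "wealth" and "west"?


Word 1: "wealth" (length 6)
Word 2: "west" (length 4)
One optimal edit sequence (insert/delete/substitute each cost 1):
  1. keep 'w'
  2. keep 'e'
  3. delete 'a'  (+1)
  4. substitute 'l' -> 's'  (+1)
  5. keep 't'
  6. delete 'h'  (+1)
Total edit operations: 3
Edit distance = 3


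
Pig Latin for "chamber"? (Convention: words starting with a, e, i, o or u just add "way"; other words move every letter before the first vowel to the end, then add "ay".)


Word: "chamber"
Starts with consonant(s) → move to end, add 'ay'
Consonant cluster: "ch"
Pig Latin = "amberchay"


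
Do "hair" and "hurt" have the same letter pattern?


Pattern of "hair": [0, 1, 2, 3]
Pattern of "hurt": [0, 1, 2, 3]
Patterns match
Same pattern = Yes


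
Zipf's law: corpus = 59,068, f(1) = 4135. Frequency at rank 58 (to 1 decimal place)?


Zipf's law: f(r) = f(1) / r
f(1) = 4135
f(58) = 4135 / 58
= 71.3 occurrences


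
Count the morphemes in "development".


Word: "development"
Morphemes: develop + -ment
Each morpheme carries meaning
= 2 morphemes


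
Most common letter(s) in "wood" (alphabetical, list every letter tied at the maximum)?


Word: "wood"
Letter counts:
  'd': 1
  'o': 2
  'w': 1
Maximum count = 2
Most frequent = 'o' (2 times each)


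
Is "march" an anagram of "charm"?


Word 1: "charm" → sorted: achmr
Word 2: "march" → sorted: achmr
Same letters? achmr == achmr
Anagram = Yes


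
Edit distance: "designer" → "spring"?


Word 1: "designer" (length 8)
Word 2: "spring" (length 6)
One optimal edit sequence (insert/delete/substitute each cost 1):
  1. substitute 'd' -> 's'  (+1)
  2. substitute 'e' -> 'p'  (+1)
  3. substitute 's' -> 'r'  (+1)
  4. keep 'i'
  5. delete 'g'  (+1)
  6. keep 'n'
  7. delete 'e'  (+1)
  8. substitute 'r' -> 'g'  (+1)
Total edit operations: 6
Edit distance = 6


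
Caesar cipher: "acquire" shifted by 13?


Word: "acquire"
Shift: 13
Each letter → (letter + shift) mod 26:
  'a' (0) + 13 = 13 → 'n'
  'c' (2) + 13 = 15 → 'p'
  'q' (16) + 13 = 3 → 'd'
  'u' (20) + 13 = 7 → 'h'
  'i' (8) + 13 = 21 → 'v'
  'r' (17) + 13 = 4 → 'e'
  'e' (4) + 13 = 17 → 'r'
Result = "npdhver"


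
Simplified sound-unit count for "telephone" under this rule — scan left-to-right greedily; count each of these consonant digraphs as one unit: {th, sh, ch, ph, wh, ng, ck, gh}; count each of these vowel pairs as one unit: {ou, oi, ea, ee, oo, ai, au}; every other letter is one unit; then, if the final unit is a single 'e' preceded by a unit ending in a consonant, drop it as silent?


Word: "telephone" (9 letters)
Left-to-right scan:
  [1] 't' (letter)
  [2] 'e' (letter)
  [3] 'l' (letter)
  [4] 'e' (letter)
  [5] 'ph' (digraph)
  [6] 'o' (letter)
  [7] 'n' (letter)
  [8] 'e' (letter)
Units from scan: 8
Final unit is 'e' after a consonant -> drop as silent (-1)
Sound units = 7 units


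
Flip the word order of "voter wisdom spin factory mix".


Original: "voter wisdom spin factory mix"
Words (1..n): voter | wisdom | spin | factory | mix
Reversed (n..1): mix | factory | spin | wisdom | voter
Result = "mix factory spin wisdom voter"


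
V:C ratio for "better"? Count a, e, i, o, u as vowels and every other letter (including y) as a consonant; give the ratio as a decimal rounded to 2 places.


Word: "better"
Vowels (a,e,i,o,u): 2
Consonants: 4
Ratio = 2/4
= 0.50


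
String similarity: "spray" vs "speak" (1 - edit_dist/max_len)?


Word 1: "spray" (length 5)
Word 2: "speak" (length 5)
One optimal edit sequence:
  1. keep 's'
  2. keep 'p'
  3. substitute 'r' -> 'e'  (+1)
  4. keep 'a'
  5. substitute 'y' -> 'k'  (+1)
Edit distance = 2
Max length = max(5, 5) = 5
Similarity = 1 - 2/5
= 0.6000


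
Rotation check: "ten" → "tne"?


Word: "ten", Candidate: "tne"
Method: check if candidate is substring of word+word
"tenten" contains "tne"? No
Is rotation = No


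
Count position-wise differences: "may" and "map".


Comparing character by character (same length = 3):
  Pos 0: 'm' vs 'm' =
  Pos 1: 'a' vs 'a' =
  Pos 2: 'y' vs 'p' !=
Hamming distance = 1


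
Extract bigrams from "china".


Word: "china" (length 5)
Number of bigrams = 5 - 2 + 1 = 4
  Position 0: "ch"
  Position 1: "hi"
  Position 2: "in"
  Position 3: "na"
Bigrams = "ch", "hi", "in", "na"


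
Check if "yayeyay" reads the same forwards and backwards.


Word: "yayeyay"
Reversed: "yayeyay"
Forward == Backward? yayeyay == yayeyay
Palindrome = Yes


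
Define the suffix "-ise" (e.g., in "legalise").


Suffix: -ise
Example: legalise (legal + -ise)
Meaning = to make


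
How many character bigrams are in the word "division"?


Word: "division" (length 8)
Number of 2-grams = length - 2 + 1 = 8 - 2 + 1
= 7


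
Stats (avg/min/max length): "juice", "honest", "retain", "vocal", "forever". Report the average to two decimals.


Lengths: "juice"=5, "honest"=6, "retain"=6, "vocal"=5, "forever"=7
Sum = 29, Count = 5
Average = 29/5 = 5.80
= avg=5.80, min=5, max=7


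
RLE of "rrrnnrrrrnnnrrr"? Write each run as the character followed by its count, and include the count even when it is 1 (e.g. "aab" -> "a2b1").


String: "rrrnnrrrrnnnrrr"
Scanning for consecutive runs:
  'r' x 3
  'n' x 2
  'r' x 4
  'n' x 3
  'r' x 3
RLE = "r3n2r4n3r3"


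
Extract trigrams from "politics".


Word: "politics" (length 8)
Number of trigrams = 8 - 3 + 1 = 6
  Position 0: "pol"
  Position 1: "oli"
  Position 2: "lit"
  Position 3: "iti"
  Position 4: "tic"
  Position 5: "ics"
Trigrams = "pol", "oli", "lit", "iti", "tic", "ics"


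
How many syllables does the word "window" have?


Word: "window"
Syllable breakdown: win-dow
Counting: 2 parts
= 2 syllables


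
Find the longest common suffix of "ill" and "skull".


Word 1: "ill"
Word 2: "skull"
Comparing from end:
  Pos -1: 'l' == 'l'
  Pos -2: 'l' == 'l'
  Pos -3: 'i' != 'u' (stop)
LCS = "ll" (length 2)


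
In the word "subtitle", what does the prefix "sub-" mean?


Prefix: sub-
As in: subtitle -> sub- + title
Meaning = under / below


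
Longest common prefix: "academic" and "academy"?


Word 1: "academic"
Word 2: "academy"
Comparing from start:
  Pos 0: 'a' == 'a'
  Pos 1: 'c' == 'c'
  Pos 2: 'a' == 'a'
  Pos 3: 'd' == 'd'
  Pos 4: 'e' == 'e'
  Pos 5: 'm' == 'm'
  Pos 6: 'i' != 'y' (stop)
LCP = "academ" (length 6)


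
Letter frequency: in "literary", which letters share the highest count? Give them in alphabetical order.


Word: "literary"
Letter counts:
  'a': 1
  'e': 1
  'i': 1
  'l': 1
  'r': 2
  't': 1
  'y': 1
Maximum count = 2
Most frequent = 'r' (2 times each)


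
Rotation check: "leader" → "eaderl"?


Word: "leader", Candidate: "eaderl"
Method: check if candidate is substring of word+word
"leaderleader" contains "eaderl"? Yes
Is rotation = Yes


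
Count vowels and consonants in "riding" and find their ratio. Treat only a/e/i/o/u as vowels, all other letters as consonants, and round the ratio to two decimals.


Word: "riding"
Vowels (a,e,i,o,u): 2
Consonants: 4
Ratio = 2/4
= 0.50


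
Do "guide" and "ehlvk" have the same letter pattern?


Pattern of "guide": [0, 1, 2, 3, 4]
Pattern of "ehlvk": [0, 1, 2, 3, 4]
Patterns match
Same pattern = Yes


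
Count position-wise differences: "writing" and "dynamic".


Comparing character by character (same length = 7):
  Pos 0: 'w' vs 'd' !=
  Pos 1: 'r' vs 'y' !=
  Pos 2: 'i' vs 'n' !=
  Pos 3: 't' vs 'a' !=
  Pos 4: 'i' vs 'm' !=
  Pos 5: 'n' vs 'i' !=
  Pos 6: 'g' vs 'c' !=
Hamming distance = 7


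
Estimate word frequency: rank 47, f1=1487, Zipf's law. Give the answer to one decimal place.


Zipf's law: f(r) = f(1) / r
f(1) = 1487
f(47) = 1487 / 47
= 31.6 occurrences


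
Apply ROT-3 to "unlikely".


Word: "unlikely"
Shift: 3
Each letter → (letter + shift) mod 26:
  'u' (20) + 3 = 23 → 'x'
  'n' (13) + 3 = 16 → 'q'
  'l' (11) + 3 = 14 → 'o'
  'i' (8) + 3 = 11 → 'l'
  'k' (10) + 3 = 13 → 'n'
  'e' (4) + 3 = 7 → 'h'
  'l' (11) + 3 = 14 → 'o'
  'y' (24) + 3 = 1 → 'b'
Result = "xqolnhob"


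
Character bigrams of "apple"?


Word: "apple" (length 5)
Number of bigrams = 5 - 2 + 1 = 4
  Position 0: "ap"
  Position 1: "pp"
  Position 2: "pl"
  Position 3: "le"
Bigrams = "ap", "pp", "pl", "le"


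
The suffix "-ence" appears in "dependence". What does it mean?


Suffix: -ence
Example: dependence = depend + -ence
Meaning = state of


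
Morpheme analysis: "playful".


Word: "playful"
Morphemes: play / -ful
Each morpheme carries meaning
= 2 morphemes


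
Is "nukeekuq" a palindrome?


Word: "nukeekuq"
Reversed: "qukeekun"
Forward == Backward? nukeekuq != qukeekun
Palindrome = No


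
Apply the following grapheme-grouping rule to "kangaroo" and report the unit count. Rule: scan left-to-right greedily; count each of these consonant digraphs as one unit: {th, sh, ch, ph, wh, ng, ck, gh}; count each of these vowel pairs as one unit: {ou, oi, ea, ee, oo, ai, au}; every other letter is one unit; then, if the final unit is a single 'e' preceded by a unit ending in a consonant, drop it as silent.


Word: "kangaroo" (8 letters)
Left-to-right scan:
  (1) 'k' (letter)
  (2) 'a' (letter)
  (3) 'ng' (digraph)
  (4) 'a' (letter)
  (5) 'r' (letter)
  (6) 'oo' (vowel-pair)
Units from scan: 6
Sound units = 6 units


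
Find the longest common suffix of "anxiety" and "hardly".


Word 1: "anxiety"
Word 2: "hardly"
Comparing from end:
  Pos -1: 'y' == 'y'
  Pos -2: 't' != 'l' (stop)
LCS = "y" (length 1)


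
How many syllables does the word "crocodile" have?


Word: "crocodile"
Syllable breakdown: croc / o / dile
Counting: 3 parts
= 3 syllables


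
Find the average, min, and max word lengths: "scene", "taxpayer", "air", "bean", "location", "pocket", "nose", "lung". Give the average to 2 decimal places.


Lengths: "scene"=5, "taxpayer"=8, "air"=3, "bean"=4, "location"=8, "pocket"=6, "nose"=4, "lung"=4
Sum = 42, Count = 8
Average = 42/8 = 5.25
= avg=5.25, min=3, max=8


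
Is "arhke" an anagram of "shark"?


Word 1: "shark" → sorted: ahkrs
Word 2: "arhke" → sorted: aehkr
Same letters? ahkrs != aehkr
Anagram = No


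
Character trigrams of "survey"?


Word: "survey" (length 6)
Number of trigrams = 6 - 3 + 1 = 4
  Position 0: "sur"
  Position 1: "urv"
  Position 2: "rve"
  Position 3: "vey"
Trigrams = "sur", "urv", "rve", "vey"


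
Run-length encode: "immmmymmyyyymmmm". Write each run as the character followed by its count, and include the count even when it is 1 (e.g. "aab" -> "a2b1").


String: "immmmymmyyyymmmm"
Scanning for consecutive runs:
  'i' x 1
  'm' x 4
  'y' x 1
  'm' x 2
  'y' x 4
  'm' x 4
RLE = "i1m4y1m2y4m4"


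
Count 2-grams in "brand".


Word: "brand" (length 5)
Number of 2-grams = length - 2 + 1 = 5 - 2 + 1
= 4


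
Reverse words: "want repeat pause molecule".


Original: "want repeat pause molecule"
Words (1..n): want | repeat | pause | molecule
Reversed (n..1): molecule | pause | repeat | want
Result = "molecule pause repeat want"


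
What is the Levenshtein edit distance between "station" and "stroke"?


Word 1: "station" (length 7)
Word 2: "stroke" (length 6)
One optimal edit sequence (insert/delete/substitute each cost 1):
  1. keep 's'
  2. keep 't'
  3. delete 'a'  (+1)
  4. substitute 't' -> 'r'  (+1)
  5. substitute 'i' -> 'o'  (+1)
  6. substitute 'o' -> 'k'  (+1)
  7. substitute 'n' -> 'e'  (+1)
Total edit operations: 5
Edit distance = 5


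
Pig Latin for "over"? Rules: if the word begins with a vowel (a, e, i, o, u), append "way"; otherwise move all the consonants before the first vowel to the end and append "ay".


Word: "over"
Starts with vowel → add 'way'
Pig Latin = "overway"


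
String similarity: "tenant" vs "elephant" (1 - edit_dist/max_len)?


Word 1: "tenant" (length 6)
Word 2: "elephant" (length 8)
One optimal edit sequence:
  1. insert 'e'  (+1)
  2. substitute 't' -> 'l'  (+1)
  3. keep 'e'
  4. insert 'p'  (+1)
  5. substitute 'n' -> 'h'  (+1)
  6. keep 'a'
  7. keep 'n'
  8. keep 't'
Edit distance = 4
Max length = max(6, 8) = 8
Similarity = 1 - 4/8
= 0.5000


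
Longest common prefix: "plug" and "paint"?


Word 1: "plug"
Word 2: "paint"
Comparing from start:
  Pos 0: 'p' == 'p'
  Pos 1: 'l' != 'a' (stop)
LCP = "p" (length 1)


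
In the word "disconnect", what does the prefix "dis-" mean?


Prefix: dis-
Example: disconnect = dis- + connect
Meaning = not / opposite


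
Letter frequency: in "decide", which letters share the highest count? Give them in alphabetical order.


Word: "decide"
Letter counts:
  'c': 1
  'd': 2
  'e': 2
  'i': 1
Maximum count = 2
Most frequent = 'd', 'e' (2 times each)


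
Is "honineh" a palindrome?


Word: "honineh"
Reversed: "heninoh"
Forward == Backward? honineh != heninoh
Palindrome = No


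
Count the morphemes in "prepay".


Word: "prepay"
Morphemes: pre- | pay
Each morpheme carries meaning
= 2 morphemes


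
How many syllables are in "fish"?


Word: "fish"
Syllable breakdown: fish
Counting: 1 part
= 1 syllable


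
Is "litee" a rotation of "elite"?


Word: "elite", Candidate: "litee"
Method: check if candidate is substring of word+word
"eliteelite" contains "litee"? Yes
Is rotation = Yes


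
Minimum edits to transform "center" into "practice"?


Word 1: "center" (length 6)
Word 2: "practice" (length 8)
One optimal edit sequence (insert/delete/substitute each cost 1):
  1. insert 'p'  (+1)
  2. substitute 'c' -> 'r'  (+1)
  3. substitute 'e' -> 'a'  (+1)
  4. substitute 'n' -> 'c'  (+1)
  5. keep 't'
  6. insert 'i'  (+1)
  7. substitute 'e' -> 'c'  (+1)
  8. substitute 'r' -> 'e'  (+1)
Total edit operations: 7
Edit distance = 7


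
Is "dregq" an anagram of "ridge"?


Word 1: "ridge" → sorted: degir
Word 2: "dregq" → sorted: degqr
Same letters? degir != degqr
Anagram = No


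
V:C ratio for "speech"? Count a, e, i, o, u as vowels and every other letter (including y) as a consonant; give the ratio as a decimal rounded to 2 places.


Word: "speech"
Vowels (a,e,i,o,u): 2
Consonants: 4
Ratio = 2/4
= 0.50


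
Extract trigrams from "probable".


Word: "probable" (length 8)
Number of trigrams = 8 - 3 + 1 = 6
  Position 0: "pro"
  Position 1: "rob"
  Position 2: "oba"
  Position 3: "bab"
  Position 4: "abl"
  Position 5: "ble"
Trigrams = "pro", "rob", "oba", "bab", "abl", "ble"


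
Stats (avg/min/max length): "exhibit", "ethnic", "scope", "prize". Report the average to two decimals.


Lengths: "exhibit"=7, "ethnic"=6, "scope"=5, "prize"=5
Sum = 23, Count = 4
Average = 23/4 = 5.75
= avg=5.75, min=5, max=7


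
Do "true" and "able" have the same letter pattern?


Pattern of "true": [0, 1, 2, 3]
Pattern of "able": [0, 1, 2, 3]
Patterns match
Same pattern = Yes


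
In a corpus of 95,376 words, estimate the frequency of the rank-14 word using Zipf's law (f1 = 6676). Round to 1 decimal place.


Zipf's law: f(r) = f(1) / r
f(1) = 6676
f(14) = 6676 / 14
= 476.9 occurrences


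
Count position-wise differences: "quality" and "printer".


Comparing character by character (same length = 7):
  Pos 0: 'q' vs 'p' !=
  Pos 1: 'u' vs 'r' !=
  Pos 2: 'a' vs 'i' !=
  Pos 3: 'l' vs 'n' !=
  Pos 4: 'i' vs 't' !=
  Pos 5: 't' vs 'e' !=
  Pos 6: 'y' vs 'r' !=
Hamming distance = 7


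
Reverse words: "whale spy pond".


Original: "whale spy pond"
Words (1..n): whale | spy | pond
Reversed (n..1): pond | spy | whale
Result = "pond spy whale"


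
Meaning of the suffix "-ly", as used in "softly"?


Suffix: -ly
As in: softly -> soft + -ly
Meaning = in a manner


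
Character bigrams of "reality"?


Word: "reality" (length 7)
Number of bigrams = 7 - 2 + 1 = 6
  Position 0: "re"
  Position 1: "ea"
  Position 2: "al"
  Position 3: "li"
  Position 4: "it"
  Position 5: "ty"
Bigrams = "re", "ea", "al", "li", "it", "ty"


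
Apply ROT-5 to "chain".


Word: "chain"
Shift: 5
Each letter → (letter + shift) mod 26:
  'c' (2) + 5 = 7 → 'h'
  'h' (7) + 5 = 12 → 'm'
  'a' (0) + 5 = 5 → 'f'
  'i' (8) + 5 = 13 → 'n'
  'n' (13) + 5 = 18 → 's'
Result = "hmfns"


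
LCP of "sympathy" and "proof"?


Word 1: "sympathy"
Word 2: "proof"
Comparing from start:
  Pos 0: 's' != 'p' (stop)
LCP = "" (length 0)


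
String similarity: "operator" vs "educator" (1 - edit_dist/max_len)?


Word 1: "operator" (length 8)
Word 2: "educator" (length 8)
One optimal edit sequence:
  1. substitute 'o' -> 'e'  (+1)
  2. substitute 'p' -> 'd'  (+1)
  3. substitute 'e' -> 'u'  (+1)
  4. substitute 'r' -> 'c'  (+1)
  5. keep 'a'
  6. keep 't'
  7. keep 'o'
  8. keep 'r'
Edit distance = 4
Max length = max(8, 8) = 8
Similarity = 1 - 4/8
= 0.5000


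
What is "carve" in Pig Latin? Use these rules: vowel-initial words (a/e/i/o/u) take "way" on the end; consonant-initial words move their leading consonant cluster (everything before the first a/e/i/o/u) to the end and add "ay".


Word: "carve"
Starts with consonant(s) → move to end, add 'ay'
Consonant cluster: "c"
Pig Latin = "arvecay"


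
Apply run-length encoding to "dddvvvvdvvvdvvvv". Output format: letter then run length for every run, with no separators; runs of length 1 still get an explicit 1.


String: "dddvvvvdvvvdvvvv"
Scanning for consecutive runs:
  'd' x 3
  'v' x 4
  'd' x 1
  'v' x 3
  'd' x 1
  'v' x 4
RLE = "d3v4d1v3d1v4"


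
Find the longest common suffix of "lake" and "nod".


Word 1: "lake"
Word 2: "nod"
Comparing from end:
  Pos -1: 'e' != 'd' (stop)
LCS = "" (length 0)


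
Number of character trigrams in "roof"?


Word: "roof" (length 4)
Number of 3-grams = length - 3 + 1 = 4 - 3 + 1
= 2


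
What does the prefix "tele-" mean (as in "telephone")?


Prefix: tele-
As in: telephone -> tele- + phone
Meaning = distant


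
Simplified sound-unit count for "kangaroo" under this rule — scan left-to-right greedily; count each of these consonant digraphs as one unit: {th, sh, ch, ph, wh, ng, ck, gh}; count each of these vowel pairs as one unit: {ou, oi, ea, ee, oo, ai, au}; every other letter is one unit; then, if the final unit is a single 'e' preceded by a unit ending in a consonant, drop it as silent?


Word: "kangaroo" (8 letters)
Left-to-right scan:
  [1] 'k' (letter)
  [2] 'a' (letter)
  [3] 'ng' (digraph)
  [4] 'a' (letter)
  [5] 'r' (letter)
  [6] 'oo' (vowel-pair)
Units from scan: 6
Sound units = 6 units


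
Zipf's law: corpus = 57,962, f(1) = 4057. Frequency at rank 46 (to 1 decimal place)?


Zipf's law: f(r) = f(1) / r
f(1) = 4057
f(46) = 4057 / 46
= 88.2 occurrences


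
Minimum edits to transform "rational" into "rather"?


Word 1: "rational" (length 8)
Word 2: "rather" (length 6)
One optimal edit sequence (insert/delete/substitute each cost 1):
  1. keep 'r'
  2. keep 'a'
  3. keep 't'
  4. delete 'i'  (+1)
  5. delete 'o'  (+1)
  6. substitute 'n' -> 'h'  (+1)
  7. substitute 'a' -> 'e'  (+1)
  8. substitute 'l' -> 'r'  (+1)
Total edit operations: 5
Edit distance = 5


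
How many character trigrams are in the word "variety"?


Word: "variety" (length 7)
Number of 3-grams = length - 3 + 1 = 7 - 3 + 1
= 5


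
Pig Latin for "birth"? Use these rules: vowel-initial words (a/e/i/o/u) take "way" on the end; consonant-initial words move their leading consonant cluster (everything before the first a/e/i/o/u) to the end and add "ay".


Word: "birth"
Starts with consonant(s) → move to end, add 'ay'
Consonant cluster: "b"
Pig Latin = "irthbay"


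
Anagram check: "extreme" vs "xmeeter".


Word 1: "extreme" → sorted: eeemrtx
Word 2: "xmeeter" → sorted: eeemrtx
Same letters? eeemrtx == eeemrtx
Anagram = Yes


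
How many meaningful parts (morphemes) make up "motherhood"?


Word: "motherhood"
Morphemes: mother | -hood
Each morpheme carries meaning
= 2 morphemes


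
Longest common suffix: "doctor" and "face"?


Word 1: "doctor"
Word 2: "face"
Comparing from end:
  Pos -1: 'r' != 'e' (stop)
LCS = "" (length 0)


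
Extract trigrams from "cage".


Word: "cage" (length 4)
Number of trigrams = 4 - 3 + 1 = 2
  Position 0: "cag"
  Position 1: "age"
Trigrams = "cag", "age"


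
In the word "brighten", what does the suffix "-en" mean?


Suffix: -en
As in: brighten -> bright + -en
Meaning = to make / become


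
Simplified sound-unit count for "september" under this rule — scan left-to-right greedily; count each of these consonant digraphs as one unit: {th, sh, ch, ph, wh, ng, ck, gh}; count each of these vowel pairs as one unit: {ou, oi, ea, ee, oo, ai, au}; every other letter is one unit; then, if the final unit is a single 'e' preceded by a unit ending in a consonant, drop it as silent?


Word: "september" (9 letters)
Left-to-right scan:
  (1) 's' (letter)
  (2) 'e' (letter)
  (3) 'p' (letter)
  (4) 't' (letter)
  (5) 'e' (letter)
  (6) 'm' (letter)
  (7) 'b' (letter)
  (8) 'e' (letter)
  (9) 'r' (letter)
Units from scan: 9
Sound units = 9 units


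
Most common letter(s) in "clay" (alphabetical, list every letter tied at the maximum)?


Word: "clay"
Letter counts:
  'a': 1
  'c': 1
  'l': 1
  'y': 1
Maximum count = 1
Most frequent = 'a', 'c', 'l', 'y' (1 time each)


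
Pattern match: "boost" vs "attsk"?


Pattern of "boost": [0, 1, 1, 2, 3]
Pattern of "attsk": [0, 1, 1, 2, 3]
Patterns match
Same pattern = Yes


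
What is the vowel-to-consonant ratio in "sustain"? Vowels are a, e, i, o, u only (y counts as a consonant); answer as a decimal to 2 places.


Word: "sustain"
Vowels (a,e,i,o,u): 3
Consonants: 4
Ratio = 3/4
= 0.75


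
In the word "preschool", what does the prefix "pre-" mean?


Prefix: pre-
Example: preschool (pre- + school)
Meaning = before


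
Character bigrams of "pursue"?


Word: "pursue" (length 6)
Number of bigrams = 6 - 2 + 1 = 5
  Position 0: "pu"
  Position 1: "ur"
  Position 2: "rs"
  Position 3: "su"
  Position 4: "ue"
Bigrams = "pu", "ur", "rs", "su", "ue"


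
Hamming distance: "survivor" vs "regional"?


Comparing character by character (same length = 8):
  Pos 0: 's' vs 'r' !=
  Pos 1: 'u' vs 'e' !=
  Pos 2: 'r' vs 'g' !=
  Pos 3: 'v' vs 'i' !=
  Pos 4: 'i' vs 'o' !=
  Pos 5: 'v' vs 'n' !=
  Pos 6: 'o' vs 'a' !=
  Pos 7: 'r' vs 'l' !=
Hamming distance = 8


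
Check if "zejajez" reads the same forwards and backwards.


Word: "zejajez"
Reversed: "zejajez"
Forward == Backward? zejajez == zejajez
Palindrome = Yes


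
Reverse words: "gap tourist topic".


Original: "gap tourist topic"
Words (1..n): gap | tourist | topic
Reversed (n..1): topic | tourist | gap
Result = "topic tourist gap"


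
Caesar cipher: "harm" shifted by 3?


Word: "harm"
Shift: 3
Each letter → (letter + shift) mod 26:
  'h' (7) + 3 = 10 → 'k'
  'a' (0) + 3 = 3 → 'd'
  'r' (17) + 3 = 20 → 'u'
  'm' (12) + 3 = 15 → 'p'
Result = "kdup"


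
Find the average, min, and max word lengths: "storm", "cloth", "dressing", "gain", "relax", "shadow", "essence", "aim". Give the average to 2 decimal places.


Lengths: "storm"=5, "cloth"=5, "dressing"=8, "gain"=4, "relax"=5, "shadow"=6, "essence"=7, "aim"=3
Sum = 43, Count = 8
Average = 43/8 = 5.38
= avg=5.38, min=3, max=8


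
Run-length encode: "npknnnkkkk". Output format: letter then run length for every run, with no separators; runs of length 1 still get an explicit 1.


String: "npknnnkkkk"
Scanning for consecutive runs:
  'n' x 1
  'p' x 1
  'k' x 1
  'n' x 3
  'k' x 4
RLE = "n1p1k1n3k4"


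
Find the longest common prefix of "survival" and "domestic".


Word 1: "survival"
Word 2: "domestic"
Comparing from start:
  Pos 0: 's' != 'd' (stop)
LCP = "" (length 0)


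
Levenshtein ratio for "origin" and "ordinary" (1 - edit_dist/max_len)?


Word 1: "origin" (length 6)
Word 2: "ordinary" (length 8)
One optimal edit sequence:
  1. keep 'o'
  2. keep 'r'
  3. insert 'd'  (+1)
  4. keep 'i'
  5. insert 'n'  (+1)
  6. substitute 'g' -> 'a'  (+1)
  7. substitute 'i' -> 'r'  (+1)
  8. substitute 'n' -> 'y'  (+1)
Edit distance = 5
Max length = max(6, 8) = 8
Similarity = 1 - 5/8
= 0.3750


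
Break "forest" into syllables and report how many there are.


Word: "forest"
Syllable breakdown: for-est
Counting: 2 parts
= 2 syllables


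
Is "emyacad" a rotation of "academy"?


Word: "academy", Candidate: "emyacad"
Method: check if candidate is substring of word+word
"academyacademy" contains "emyacad"? Yes
Is rotation = Yes


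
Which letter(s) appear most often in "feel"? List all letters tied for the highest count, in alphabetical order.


Word: "feel"
Letter counts:
  'e': 2
  'f': 1
  'l': 1
Maximum count = 2
Most frequent = 'e' (2 times each)


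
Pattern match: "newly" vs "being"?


Pattern of "newly": [0, 1, 2, 3, 4]
Pattern of "being": [0, 1, 2, 3, 4]
Patterns match
Same pattern = Yes


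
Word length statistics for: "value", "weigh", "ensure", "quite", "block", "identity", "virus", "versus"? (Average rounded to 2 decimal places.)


Lengths: "value"=5, "weigh"=5, "ensure"=6, "quite"=5, "block"=5, "identity"=8, "virus"=5, "versus"=6
Sum = 45, Count = 8
Average = 45/8 = 5.63
= avg=5.63, min=5, max=8


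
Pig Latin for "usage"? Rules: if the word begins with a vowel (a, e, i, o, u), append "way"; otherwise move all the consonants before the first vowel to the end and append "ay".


Word: "usage"
Starts with vowel → add 'way'
Pig Latin = "usageway"


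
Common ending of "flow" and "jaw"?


Word 1: "flow"
Word 2: "jaw"
Comparing from end:
  Pos -1: 'w' == 'w'
  Pos -2: 'o' != 'a' (stop)
LCS = "w" (length 1)


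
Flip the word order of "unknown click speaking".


Original: "unknown click speaking"
Words (1..n): unknown | click | speaking
Reversed (n..1): speaking | click | unknown
Result = "speaking click unknown"


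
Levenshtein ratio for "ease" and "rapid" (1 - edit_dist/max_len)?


Word 1: "ease" (length 4)
Word 2: "rapid" (length 5)
One optimal edit sequence:
  1. substitute 'e' -> 'r'  (+1)
  2. keep 'a'
  3. insert 'p'  (+1)
  4. substitute 's' -> 'i'  (+1)
  5. substitute 'e' -> 'd'  (+1)
Edit distance = 4
Max length = max(4, 5) = 5
Similarity = 1 - 4/5
= 0.2000


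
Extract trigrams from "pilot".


Word: "pilot" (length 5)
Number of trigrams = 5 - 3 + 1 = 3
  Position 0: "pil"
  Position 1: "ilo"
  Position 2: "lot"
Trigrams = "pil", "ilo", "lot"


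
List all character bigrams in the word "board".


Word: "board" (length 5)
Number of bigrams = 5 - 2 + 1 = 4
  Position 0: "bo"
  Position 1: "oa"
  Position 2: "ar"
  Position 3: "rd"
Bigrams = "bo", "oa", "ar", "rd"


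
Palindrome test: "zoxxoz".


Word: "zoxxoz"
Reversed: "zoxxoz"
Forward == Backward? zoxxoz == zoxxoz
Palindrome = Yes


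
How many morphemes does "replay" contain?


Word: "replay"
Morphemes: re- | play
Each morpheme carries meaning
= 2 morphemes


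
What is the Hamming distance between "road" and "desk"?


Comparing character by character (same length = 4):
  Pos 0: 'r' vs 'd' !=
  Pos 1: 'o' vs 'e' !=
  Pos 2: 'a' vs 's' !=
  Pos 3: 'd' vs 'k' !=
Hamming distance = 4


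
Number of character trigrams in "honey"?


Word: "honey" (length 5)
Number of 3-grams = length - 3 + 1 = 5 - 3 + 1
= 3


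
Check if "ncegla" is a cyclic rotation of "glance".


Word: "glance", Candidate: "ncegla"
Method: check if candidate is substring of word+word
"glanceglance" contains "ncegla"? Yes
Is rotation = Yes


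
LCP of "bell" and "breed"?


Word 1: "bell"
Word 2: "breed"
Comparing from start:
  Pos 0: 'b' == 'b'
  Pos 1: 'e' != 'r' (stop)
LCP = "b" (length 1)


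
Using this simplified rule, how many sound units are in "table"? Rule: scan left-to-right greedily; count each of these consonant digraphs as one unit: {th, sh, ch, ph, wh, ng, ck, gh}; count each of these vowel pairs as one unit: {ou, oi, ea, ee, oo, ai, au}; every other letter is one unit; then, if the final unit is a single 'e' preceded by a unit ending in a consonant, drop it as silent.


Word: "table" (5 letters)
Left-to-right scan:
  (1) 't' (letter)
  (2) 'a' (letter)
  (3) 'b' (letter)
  (4) 'l' (letter)
  (5) 'e' (letter)
Units from scan: 5
Final unit is 'e' after a consonant -> drop as silent (-1)
Sound units = 4 units


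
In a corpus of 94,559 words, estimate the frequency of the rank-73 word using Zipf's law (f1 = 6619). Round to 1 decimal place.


Zipf's law: f(r) = f(1) / r
f(1) = 6619
f(73) = 6619 / 73
= 90.7 occurrences


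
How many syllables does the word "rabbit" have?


Word: "rabbit"
Syllable breakdown: rab / bit
Counting: 2 parts
= 2 syllables


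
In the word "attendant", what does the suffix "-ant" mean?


Suffix: -ant
Example: attendant = attend + -ant
Meaning = one who / that which


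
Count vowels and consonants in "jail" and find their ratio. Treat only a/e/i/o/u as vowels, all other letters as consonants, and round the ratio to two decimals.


Word: "jail"
Vowels (a,e,i,o,u): 2
Consonants: 2
Ratio = 2/2
= 1.00


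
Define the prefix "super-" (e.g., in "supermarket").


Prefix: super-
Example: supermarket (super- + market)
Meaning = above / beyond


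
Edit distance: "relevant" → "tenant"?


Word 1: "relevant" (length 8)
Word 2: "tenant" (length 6)
One optimal edit sequence (insert/delete/substitute each cost 1):
  1. delete 'r'  (+1)
  2. delete 'e'  (+1)
  3. substitute 'l' -> 't'  (+1)
  4. keep 'e'
  5. substitute 'v' -> 'n'  (+1)
  6. keep 'a'
  7. keep 'n'
  8. keep 't'
Total edit operations: 4
Edit distance = 4


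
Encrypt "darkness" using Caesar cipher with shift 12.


Word: "darkness"
Shift: 12
Each letter → (letter + shift) mod 26:
  'd' (3) + 12 = 15 → 'p'
  'a' (0) + 12 = 12 → 'm'
  'r' (17) + 12 = 3 → 'd'
  'k' (10) + 12 = 22 → 'w'
  'n' (13) + 12 = 25 → 'z'
  'e' (4) + 12 = 16 → 'q'
  's' (18) + 12 = 4 → 'e'
  's' (18) + 12 = 4 → 'e'
Result = "pmdwzqee"


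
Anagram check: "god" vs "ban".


Word 1: "god" → sorted: dgo
Word 2: "ban" → sorted: abn
Same letters? dgo != abn
Anagram = No


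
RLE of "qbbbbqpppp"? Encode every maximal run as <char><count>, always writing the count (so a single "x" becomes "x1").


String: "qbbbbqpppp"
Scanning for consecutive runs:
  'q' x 1
  'b' x 4
  'q' x 1
  'p' x 4
RLE = "q1b4q1p4"


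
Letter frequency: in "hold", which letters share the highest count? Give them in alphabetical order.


Word: "hold"
Letter counts:
  'd': 1
  'h': 1
  'l': 1
  'o': 1
Maximum count = 1
Most frequent = 'd', 'h', 'l', 'o' (1 time each)


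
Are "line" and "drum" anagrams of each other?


Word 1: "line" → sorted: eiln
Word 2: "drum" → sorted: dmru
Same letters? eiln != dmru
Anagram = No


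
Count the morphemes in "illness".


Word: "illness"
Morphemes: ill + -ness
Each morpheme carries meaning
= 2 morphemes


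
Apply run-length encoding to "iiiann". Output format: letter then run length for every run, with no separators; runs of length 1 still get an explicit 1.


String: "iiiann"
Scanning for consecutive runs:
  'i' x 3
  'a' x 1
  'n' x 2
RLE = "i3a1n2"


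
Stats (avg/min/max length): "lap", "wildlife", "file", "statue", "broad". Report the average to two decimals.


Lengths: "lap"=3, "wildlife"=8, "file"=4, "statue"=6, "broad"=5
Sum = 26, Count = 5
Average = 26/5 = 5.20
= avg=5.20, min=3, max=8


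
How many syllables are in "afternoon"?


Word: "afternoon"
Syllable breakdown: af / ter / noon
Counting: 3 parts
= 3 syllables


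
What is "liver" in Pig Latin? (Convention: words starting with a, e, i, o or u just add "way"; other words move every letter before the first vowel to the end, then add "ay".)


Word: "liver"
Starts with consonant(s) → move to end, add 'ay'
Consonant cluster: "l"
Pig Latin = "iverlay"


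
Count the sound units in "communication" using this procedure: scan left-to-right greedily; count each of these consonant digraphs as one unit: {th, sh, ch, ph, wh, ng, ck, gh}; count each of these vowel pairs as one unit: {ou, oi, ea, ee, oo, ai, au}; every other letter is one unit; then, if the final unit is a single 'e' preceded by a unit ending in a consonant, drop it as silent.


Word: "communication" (13 letters)
Left-to-right scan:
  [1] 'c' (letter)
  [2] 'o' (letter)
  [3] 'm' (letter)
  [4] 'm' (letter)
  [5] 'u' (letter)
  [6] 'n' (letter)
  [7] 'i' (letter)
  [8] 'c' (letter)
  [9] 'a' (letter)
  [10] 't' (letter)
  [11] 'i' (letter)
  [12] 'o' (letter)
  [13] 'n' (letter)
Units from scan: 13
Sound units = 13 units


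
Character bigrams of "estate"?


Word: "estate" (length 6)
Number of bigrams = 6 - 2 + 1 = 5
  Position 0: "es"
  Position 1: "st"
  Position 2: "ta"
  Position 3: "at"
  Position 4: "te"
Bigrams = "es", "st", "ta", "at", "te"


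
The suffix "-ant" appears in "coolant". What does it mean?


Suffix: -ant
As in: coolant -> cool + -ant
Meaning = one who / that which


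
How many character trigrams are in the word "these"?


Word: "these" (length 5)
Number of 3-grams = length - 3 + 1 = 5 - 3 + 1
= 3


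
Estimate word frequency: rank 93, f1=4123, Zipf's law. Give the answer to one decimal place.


Zipf's law: f(r) = f(1) / r
f(1) = 4123
f(93) = 4123 / 93
= 44.3 occurrences


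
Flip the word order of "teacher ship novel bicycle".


Original: "teacher ship novel bicycle"
Words (1..n): teacher | ship | novel | bicycle
Reversed (n..1): bicycle | novel | ship | teacher
Result = "bicycle novel ship teacher"


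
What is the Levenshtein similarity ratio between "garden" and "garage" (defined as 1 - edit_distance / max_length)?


Word 1: "garden" (length 6)
Word 2: "garage" (length 6)
One optimal edit sequence:
  1. keep 'g'
  2. keep 'a'
  3. keep 'r'
  4. substitute 'd' -> 'a'  (+1)
  5. substitute 'e' -> 'g'  (+1)
  6. substitute 'n' -> 'e'  (+1)
Edit distance = 3
Max length = max(6, 6) = 6
Similarity = 1 - 3/6
= 0.5000


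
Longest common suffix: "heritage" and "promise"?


Word 1: "heritage"
Word 2: "promise"
Comparing from end:
  Pos -1: 'e' == 'e'
  Pos -2: 'g' != 's' (stop)
LCS = "e" (length 1)


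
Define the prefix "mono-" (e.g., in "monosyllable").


Prefix: mono-
As in: monosyllable -> mono- + syllable
Meaning = one


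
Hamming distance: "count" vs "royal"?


Comparing character by character (same length = 5):
  Pos 0: 'c' vs 'r' !=
  Pos 1: 'o' vs 'o' =
  Pos 2: 'u' vs 'y' !=
  Pos 3: 'n' vs 'a' !=
  Pos 4: 't' vs 'l' !=
Hamming distance = 4


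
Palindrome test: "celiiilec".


Word: "celiiilec"
Reversed: "celiiilec"
Forward == Backward? celiiilec == celiiilec
Palindrome = Yes


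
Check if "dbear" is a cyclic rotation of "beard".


Word: "beard", Candidate: "dbear"
Method: check if candidate is substring of word+word
"beardbeard" contains "dbear"? Yes
Is rotation = Yes
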